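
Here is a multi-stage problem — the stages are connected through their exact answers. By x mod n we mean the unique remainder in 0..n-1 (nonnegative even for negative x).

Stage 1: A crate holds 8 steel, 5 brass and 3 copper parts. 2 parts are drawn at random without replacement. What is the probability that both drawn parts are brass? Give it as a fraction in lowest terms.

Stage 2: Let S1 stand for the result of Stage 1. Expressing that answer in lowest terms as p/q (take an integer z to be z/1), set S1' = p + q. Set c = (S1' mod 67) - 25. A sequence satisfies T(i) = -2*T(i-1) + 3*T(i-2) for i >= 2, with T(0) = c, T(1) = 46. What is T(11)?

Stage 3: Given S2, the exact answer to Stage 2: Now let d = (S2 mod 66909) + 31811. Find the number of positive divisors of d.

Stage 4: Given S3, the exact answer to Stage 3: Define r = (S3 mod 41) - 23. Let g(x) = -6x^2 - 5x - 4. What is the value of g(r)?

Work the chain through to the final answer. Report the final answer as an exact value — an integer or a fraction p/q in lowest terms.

-2075

Stage 1: total draws C(16,2) = 120; favorable C(5,2) = 10; P = 1/12; answer 1/12
Stage 2: S1 = 1/12; threaded value p + q = 13; c = -12; T(2) = -2*(46) + 3*(-12) = -128; iterating: T(2)=-128, T(3)=394, T(4)=-1172, T(5)=3526, T(6)=-10568, T(7)=31714, T(8)=-95132, T(9)=285406, T(10)=-856208, T(11)=2568634; answer 2568634
Stage 3: S2 = 2568634; d = 57903; 57903 = 3 * 19301; number of divisors = (1+1) * (1+1) = 4; answer 4
Stage 4: S3 = 4; r = -19; -6*(-19)^2 - 5*(-19)^1 - 4 = (-2166) + (95) + (-4) = -2075; answer -2075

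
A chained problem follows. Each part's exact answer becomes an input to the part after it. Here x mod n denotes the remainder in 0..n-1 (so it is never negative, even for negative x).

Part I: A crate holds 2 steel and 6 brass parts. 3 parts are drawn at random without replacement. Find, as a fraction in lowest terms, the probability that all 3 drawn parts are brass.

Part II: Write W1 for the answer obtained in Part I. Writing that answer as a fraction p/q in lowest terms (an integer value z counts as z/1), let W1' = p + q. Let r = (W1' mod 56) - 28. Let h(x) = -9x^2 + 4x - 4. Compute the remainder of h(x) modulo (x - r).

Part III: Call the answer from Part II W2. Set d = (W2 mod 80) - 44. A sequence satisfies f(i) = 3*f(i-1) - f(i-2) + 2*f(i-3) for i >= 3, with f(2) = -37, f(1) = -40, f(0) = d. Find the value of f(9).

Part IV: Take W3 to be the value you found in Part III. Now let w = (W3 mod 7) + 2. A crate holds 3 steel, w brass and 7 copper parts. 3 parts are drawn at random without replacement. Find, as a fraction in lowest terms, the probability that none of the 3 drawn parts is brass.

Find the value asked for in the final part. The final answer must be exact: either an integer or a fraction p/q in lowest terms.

60/143

Part I: total draws C(8,3) = 56; favorable C(6,3) = 20; P = 5/14; answer 5/14
Part II: W1 = 5/14; threaded value p + q = 19; r = -9; remainder = value at the root: -9*(-9)^2 + 4*(-9)^1 - 4 = (-729) + (-36) + (-4) = -769; answer -769
Part III: W2 = -769; d = -13; f(3) = 3*(-37) - 1*(-40) + 2*(-13) = -97; iterating: f(3)=-97, f(4)=-334, f(5)=-979, f(6)=-2797, f(7)=-8080, f(8)=-23401, f(9)=-67717; answer -67717
Part IV: W3 = -67717; w = 3; total draws C(13,3) = 286; favorable C(10,3) = 120; P = 60/143; answer 60/143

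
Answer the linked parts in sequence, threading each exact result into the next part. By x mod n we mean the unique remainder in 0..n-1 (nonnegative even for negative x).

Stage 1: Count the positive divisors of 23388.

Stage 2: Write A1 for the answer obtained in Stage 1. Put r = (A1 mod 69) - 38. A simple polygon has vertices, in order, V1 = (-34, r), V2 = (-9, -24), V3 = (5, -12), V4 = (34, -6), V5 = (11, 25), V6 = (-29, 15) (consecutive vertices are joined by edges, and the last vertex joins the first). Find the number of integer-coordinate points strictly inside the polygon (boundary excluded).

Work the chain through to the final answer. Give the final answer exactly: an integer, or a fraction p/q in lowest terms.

2122

Stage 1: 23388 = 2^2 * 3 * 1949; number of divisors = (2+1) * (1+1) * (1+1) = 12; answer 12
Stage 2: A1 = 12; r = -26; cross terms: (-34*-24 - -9*-26)=582, (-9*-12 - 5*-24)=228, (5*-6 - 34*-12)=378, (34*25 - 11*-6)=916, (11*15 - -29*25)=890, (-29*-26 - -34*15)=1264; twice the area = |4258| = 4258; area = 2129; boundary points = 1 + 2 + 1 + 1 + 10 + 1 = 16; strictly interior points = area - boundary/2 + 1 = 2122; answer 2122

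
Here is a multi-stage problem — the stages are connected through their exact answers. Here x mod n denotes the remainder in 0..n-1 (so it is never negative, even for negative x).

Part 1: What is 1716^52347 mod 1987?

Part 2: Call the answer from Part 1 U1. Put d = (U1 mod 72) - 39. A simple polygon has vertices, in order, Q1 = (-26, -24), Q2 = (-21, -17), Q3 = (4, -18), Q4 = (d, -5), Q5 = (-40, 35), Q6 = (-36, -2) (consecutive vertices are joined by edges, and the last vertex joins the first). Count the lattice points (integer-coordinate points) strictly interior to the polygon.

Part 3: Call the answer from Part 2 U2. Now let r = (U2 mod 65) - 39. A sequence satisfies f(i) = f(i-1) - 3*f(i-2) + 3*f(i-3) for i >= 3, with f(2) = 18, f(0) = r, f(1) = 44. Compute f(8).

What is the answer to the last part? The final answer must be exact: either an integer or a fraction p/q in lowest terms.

Part 1: squarings mod 1987: 1716^1=1716, 1716^2=1909, 1716^4=123, 1716^8=1220, 1716^16=137, 1716^32=886, 1716^64=131, 1716^128=1265, 1716^256=690, 1716^512=1207, 1716^1024=378, 1716^2048=1807, 1716^4096=608, 1716^8192=82, 1716^16384=763, 1716^32768=1965; 1716^52347 = 1716^1 * 1716^2 * 1716^8 * 1716^16 * 1716^32 * 1716^64 * 1716^1024 * 1716^2048 * 1716^16384 * 1716^32768 = 263 (mod 1987); answer 263
Part 2: U1 = 263; d = 8; cross terms: (-26*-17 - -21*-24)=-62, (-21*-18 - 4*-17)=446, (4*-5 - 8*-18)=124, (8*35 - -40*-5)=80, (-40*-2 - -36*35)=1340, (-36*-24 - -26*-2)=812; twice the area = |2740| = 2740; area = 1370; boundary points = 1 + 1 + 1 + 8 + 1 + 2 = 14; strictly interior points = area - boundary/2 + 1 = 1364; answer 1364
Part 3: U2 = 1364; r = 25; f(3) = 1*(18) - 3*(44) + 3*(25) = -39; iterating: f(3)=-39, f(4)=39, f(5)=210, f(6)=-24, f(7)=-537, f(8)=165; answer 165

165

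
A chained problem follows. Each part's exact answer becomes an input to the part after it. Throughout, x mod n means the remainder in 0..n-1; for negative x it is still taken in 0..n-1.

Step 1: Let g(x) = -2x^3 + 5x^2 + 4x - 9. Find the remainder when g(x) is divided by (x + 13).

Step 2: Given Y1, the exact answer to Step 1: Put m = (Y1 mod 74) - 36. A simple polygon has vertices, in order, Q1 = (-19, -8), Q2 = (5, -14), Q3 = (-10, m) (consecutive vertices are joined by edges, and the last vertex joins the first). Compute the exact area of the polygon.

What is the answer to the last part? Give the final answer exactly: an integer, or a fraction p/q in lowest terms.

Step 1: remainder = value at the root: -2*(-13)^3 + 5*(-13)^2 + 4*(-13)^1 - 9 = (4394) + (845) + (-52) + (-9) = 5178; answer 5178
Step 2: Y1 = 5178; m = 36; cross terms: (-19*-14 - 5*-8)=306, (5*36 - -10*-14)=40, (-10*-8 - -19*36)=764; twice the area = |1110| = 1110; area = 555; answer 555

555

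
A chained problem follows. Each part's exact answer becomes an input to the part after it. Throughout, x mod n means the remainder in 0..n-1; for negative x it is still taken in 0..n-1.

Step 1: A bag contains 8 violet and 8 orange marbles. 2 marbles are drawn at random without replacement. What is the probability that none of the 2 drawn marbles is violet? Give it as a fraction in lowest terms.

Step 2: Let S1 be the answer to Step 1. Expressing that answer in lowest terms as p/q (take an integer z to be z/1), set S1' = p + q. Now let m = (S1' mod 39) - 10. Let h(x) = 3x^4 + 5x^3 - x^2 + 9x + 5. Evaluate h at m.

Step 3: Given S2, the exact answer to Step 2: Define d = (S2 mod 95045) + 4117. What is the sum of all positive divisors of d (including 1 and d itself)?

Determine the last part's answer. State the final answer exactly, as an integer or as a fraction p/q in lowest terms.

Step 1: total draws C(16,2) = 120; favorable C(8,2) = 28; P = 7/30; answer 7/30
Step 2: S1 = 7/30; threaded value p + q = 37; m = 27; 3*(27)^4 + 5*(27)^3 - 1*(27)^2 + 9*(27)^1 + 5 = (1594323) + (98415) + (-729) + (243) + (5) = 1692257; answer 1692257
Step 3: S2 = 1692257; d = 80609; 80609 = 149 * 541; sigma = (1 + 149) * (1 + 541) = 150 * 542 = 81300; answer 81300

81300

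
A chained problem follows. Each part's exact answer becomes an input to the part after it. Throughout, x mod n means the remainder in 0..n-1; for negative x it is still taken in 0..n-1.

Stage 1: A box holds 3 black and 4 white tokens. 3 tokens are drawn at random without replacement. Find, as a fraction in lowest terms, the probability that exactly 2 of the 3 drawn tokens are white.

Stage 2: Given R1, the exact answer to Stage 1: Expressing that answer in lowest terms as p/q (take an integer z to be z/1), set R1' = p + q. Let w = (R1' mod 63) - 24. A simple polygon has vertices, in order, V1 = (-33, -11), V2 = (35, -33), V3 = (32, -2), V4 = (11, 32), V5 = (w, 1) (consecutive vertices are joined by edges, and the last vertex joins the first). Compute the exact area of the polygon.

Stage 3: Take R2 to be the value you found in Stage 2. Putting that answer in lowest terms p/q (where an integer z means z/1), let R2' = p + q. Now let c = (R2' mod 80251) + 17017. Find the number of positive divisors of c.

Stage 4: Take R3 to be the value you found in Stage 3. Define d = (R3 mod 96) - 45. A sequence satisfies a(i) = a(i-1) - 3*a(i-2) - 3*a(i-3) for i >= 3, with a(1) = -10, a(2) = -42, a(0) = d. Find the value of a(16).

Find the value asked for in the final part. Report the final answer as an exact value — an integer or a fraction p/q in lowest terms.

172527

Stage 1: total draws C(7,3) = 35; favorable C(4,2)*C(3,1) = 18; P = 18/35; answer 18/35
Stage 2: R1 = 18/35; threaded value p + q = 53; w = 29; cross terms: (-33*-33 - 35*-11)=1474, (35*-2 - 32*-33)=986, (32*32 - 11*-2)=1046, (11*1 - 29*32)=-917, (29*-11 - -33*1)=-286; twice the area = |2303| = 2303; area = 2303/2; answer 2303/2
Stage 3: R2 = 2303/2; threaded value p + q = 2305; c = 19322; 19322 = 2 * 9661; number of divisors = (1+1) * (1+1) = 4; answer 4
Stage 4: R3 = 4; d = -41; a(3) = 1*(-42) - 3*(-10) - 3*(-41) = 111; iterating: a(3)=111, a(4)=267, a(5)=60, a(6)=-1074, a(7)=-2055, a(8)=987, a(9)=10374, a(10)=13578, a(11)=-20505, a(12)=-92361, a(13)=-71580, a(14)=267018, a(15)=758841, a(16)=172527; answer 172527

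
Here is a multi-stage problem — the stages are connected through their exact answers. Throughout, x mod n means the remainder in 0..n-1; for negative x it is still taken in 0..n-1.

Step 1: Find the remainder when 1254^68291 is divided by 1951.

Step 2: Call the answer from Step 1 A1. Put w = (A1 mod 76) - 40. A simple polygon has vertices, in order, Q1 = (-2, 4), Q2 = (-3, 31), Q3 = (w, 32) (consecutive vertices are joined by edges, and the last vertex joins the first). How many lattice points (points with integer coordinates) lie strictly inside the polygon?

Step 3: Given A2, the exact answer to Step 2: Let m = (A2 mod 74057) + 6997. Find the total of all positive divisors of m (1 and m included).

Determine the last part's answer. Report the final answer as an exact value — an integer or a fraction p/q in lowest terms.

Step 1: squarings mod 1951: 1254^1=1254, 1254^2=10, 1254^4=100, 1254^8=245, 1254^16=1495, 1254^32=1130, 1254^64=946, 1254^128=1358, 1254^256=469, 1254^512=1449, 1254^1024=325, 1254^2048=271, 1254^4096=1254, 1254^8192=10, 1254^16384=100, 1254^32768=245, 1254^65536=1495; 1254^68291 = 1254^1 * 1254^2 * 1254^64 * 1254^128 * 1254^512 * 1254^2048 * 1254^65536 = 1156 (mod 1951); answer 1156
Step 2: A1 = 1156; w = -24; cross terms: (-2*31 - -3*4)=-50, (-3*32 - -24*31)=648, (-24*4 - -2*32)=-32; twice the area = |566| = 566; area = 283; boundary points = 1 + 1 + 2 = 4; strictly interior points = area - boundary/2 + 1 = 282; answer 282
Step 3: A2 = 282; m = 7279; 7279 = 29 * 251; sigma = (1 + 29) * (1 + 251) = 30 * 252 = 7560; answer 7560

7560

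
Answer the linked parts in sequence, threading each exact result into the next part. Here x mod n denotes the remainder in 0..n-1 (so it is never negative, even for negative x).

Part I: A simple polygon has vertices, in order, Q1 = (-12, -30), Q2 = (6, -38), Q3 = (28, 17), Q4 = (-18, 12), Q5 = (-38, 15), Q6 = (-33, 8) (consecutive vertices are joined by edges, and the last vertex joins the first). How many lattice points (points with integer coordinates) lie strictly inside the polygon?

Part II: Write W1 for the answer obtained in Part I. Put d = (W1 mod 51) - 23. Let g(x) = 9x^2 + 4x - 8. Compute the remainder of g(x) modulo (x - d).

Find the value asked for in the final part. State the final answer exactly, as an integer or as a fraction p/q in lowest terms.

1957

Part I: cross terms: (-12*-38 - 6*-30)=636, (6*17 - 28*-38)=1166, (28*12 - -18*17)=642, (-18*15 - -38*12)=186, (-38*8 - -33*15)=191, (-33*-30 - -12*8)=1086; twice the area = |3907| = 3907; area = 3907/2; boundary points = 2 + 11 + 1 + 1 + 1 + 1 = 17; strictly interior points = area - boundary/2 + 1 = 1946; answer 1946
Part II: W1 = 1946; d = -15; remainder = value at the root: 9*(-15)^2 + 4*(-15)^1 - 8 = (2025) + (-60) + (-8) = 1957; answer 1957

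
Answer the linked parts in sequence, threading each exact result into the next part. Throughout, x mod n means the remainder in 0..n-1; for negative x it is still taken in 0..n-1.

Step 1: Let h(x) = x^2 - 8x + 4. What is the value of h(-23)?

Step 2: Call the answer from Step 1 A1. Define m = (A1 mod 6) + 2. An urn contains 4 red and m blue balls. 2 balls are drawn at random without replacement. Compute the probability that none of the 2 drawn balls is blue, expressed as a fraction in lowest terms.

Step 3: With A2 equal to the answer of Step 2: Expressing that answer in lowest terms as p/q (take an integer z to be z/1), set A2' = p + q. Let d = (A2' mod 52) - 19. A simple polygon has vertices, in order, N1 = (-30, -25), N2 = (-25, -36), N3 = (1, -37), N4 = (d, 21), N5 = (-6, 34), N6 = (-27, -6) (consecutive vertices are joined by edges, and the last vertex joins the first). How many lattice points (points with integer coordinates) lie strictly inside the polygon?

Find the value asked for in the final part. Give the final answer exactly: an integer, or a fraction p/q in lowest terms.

1078

Step 1: 1*(-23)^2 - 8*(-23)^1 + 4 = (529) + (184) + (4) = 717; answer 717
Step 2: A1 = 717; m = 5; total draws C(9,2) = 36; favorable C(4,2) = 6; P = 1/6; answer 1/6
Step 3: A2 = 1/6; threaded value p + q = 7; d = -12; cross terms: (-30*-36 - -25*-25)=455, (-25*-37 - 1*-36)=961, (1*21 - -12*-37)=-423, (-12*34 - -6*21)=-282, (-6*-6 - -27*34)=954, (-27*-25 - -30*-6)=495; twice the area = |2160| = 2160; area = 1080; boundary points = 1 + 1 + 1 + 1 + 1 + 1 = 6; strictly interior points = area - boundary/2 + 1 = 1078; answer 1078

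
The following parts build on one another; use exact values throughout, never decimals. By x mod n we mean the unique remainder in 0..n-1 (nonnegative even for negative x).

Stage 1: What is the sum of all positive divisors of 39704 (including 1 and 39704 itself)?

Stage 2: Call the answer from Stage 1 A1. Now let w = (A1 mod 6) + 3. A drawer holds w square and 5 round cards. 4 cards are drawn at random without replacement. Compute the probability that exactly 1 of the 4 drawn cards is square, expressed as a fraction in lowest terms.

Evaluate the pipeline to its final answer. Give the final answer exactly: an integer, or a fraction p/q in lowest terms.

Stage 1: 39704 = 2^3 * 7 * 709; sigma = (1 + 2 + 4 + 8) * (1 + 7) * (1 + 709) = 15 * 8 * 710 = 85200; answer 85200
Stage 2: A1 = 85200; w = 3; total draws C(8,4) = 70; favorable C(3,1)*C(5,3) = 30; P = 3/7; answer 3/7

3/7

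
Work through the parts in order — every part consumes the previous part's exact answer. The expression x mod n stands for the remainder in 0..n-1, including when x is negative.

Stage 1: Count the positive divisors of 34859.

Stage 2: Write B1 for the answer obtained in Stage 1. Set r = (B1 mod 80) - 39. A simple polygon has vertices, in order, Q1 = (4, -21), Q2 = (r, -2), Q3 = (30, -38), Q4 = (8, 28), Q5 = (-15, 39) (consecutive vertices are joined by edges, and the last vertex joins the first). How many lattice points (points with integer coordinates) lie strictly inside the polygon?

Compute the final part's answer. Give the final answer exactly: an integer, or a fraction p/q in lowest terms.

1329

Stage 1: 34859 = 11 * 3169; number of divisors = (1+1) * (1+1) = 4; answer 4
Stage 2: B1 = 4; r = -35; cross terms: (4*-2 - -35*-21)=-743, (-35*-38 - 30*-2)=1390, (30*28 - 8*-38)=1144, (8*39 - -15*28)=732, (-15*-21 - 4*39)=159; twice the area = |2682| = 2682; area = 1341; boundary points = 1 + 1 + 22 + 1 + 1 = 26; strictly interior points = area - boundary/2 + 1 = 1329; answer 1329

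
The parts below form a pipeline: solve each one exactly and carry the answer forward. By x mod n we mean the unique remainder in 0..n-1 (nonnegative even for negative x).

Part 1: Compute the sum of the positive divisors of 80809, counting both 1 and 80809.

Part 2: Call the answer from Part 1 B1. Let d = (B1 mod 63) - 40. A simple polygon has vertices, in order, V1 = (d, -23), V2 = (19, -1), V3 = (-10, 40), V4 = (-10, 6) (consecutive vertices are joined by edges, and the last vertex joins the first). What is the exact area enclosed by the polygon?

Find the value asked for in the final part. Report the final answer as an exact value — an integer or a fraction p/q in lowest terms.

1729/2

Part 1: 80809 is prime, so its only divisors are 1 and 80809; sigma = 1 + 80809 = 80810; answer 80810
Part 2: B1 = 80810; d = 4; cross terms: (4*-1 - 19*-23)=433, (19*40 - -10*-1)=750, (-10*6 - -10*40)=340, (-10*-23 - 4*6)=206; twice the area = |1729| = 1729; area = 1729/2; answer 1729/2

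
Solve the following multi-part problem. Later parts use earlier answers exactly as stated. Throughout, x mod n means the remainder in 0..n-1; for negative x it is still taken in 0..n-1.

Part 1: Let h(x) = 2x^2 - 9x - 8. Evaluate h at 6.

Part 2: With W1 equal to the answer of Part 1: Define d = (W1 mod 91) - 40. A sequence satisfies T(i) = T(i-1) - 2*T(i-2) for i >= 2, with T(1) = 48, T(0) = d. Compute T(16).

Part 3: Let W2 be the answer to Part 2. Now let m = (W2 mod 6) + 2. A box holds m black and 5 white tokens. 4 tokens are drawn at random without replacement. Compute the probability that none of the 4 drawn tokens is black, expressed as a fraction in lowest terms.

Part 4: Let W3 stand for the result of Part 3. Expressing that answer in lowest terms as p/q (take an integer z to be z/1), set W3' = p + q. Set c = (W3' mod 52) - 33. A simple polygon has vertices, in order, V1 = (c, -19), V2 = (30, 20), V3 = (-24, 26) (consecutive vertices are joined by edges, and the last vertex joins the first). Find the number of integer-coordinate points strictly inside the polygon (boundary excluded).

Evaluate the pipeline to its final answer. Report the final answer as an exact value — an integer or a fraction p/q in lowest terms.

1215

Part 1: 2*(6)^2 - 9*(6)^1 - 8 = (72) + (-54) + (-8) = 10; answer 10
Part 2: W1 = 10; d = -30; T(2) = 1*(48) - 2*(-30) = 108; iterating: T(2)=108, T(3)=12, T(4)=-204, T(5)=-228, T(6)=180, T(7)=636, T(8)=276, T(9)=-996, T(10)=-1548, T(11)=444, T(12)=3540, T(13)=2652, T(14)=-4428, T(15)=-9732, T(16)=-876; answer -876
Part 3: W2 = -876; m = 2; total draws C(7,4) = 35; favorable C(5,4) = 5; P = 1/7; answer 1/7
Part 4: W3 = 1/7; threaded value p + q = 8; c = -25; cross terms: (-25*20 - 30*-19)=70, (30*26 - -24*20)=1260, (-24*-19 - -25*26)=1106; twice the area = |2436| = 2436; area = 1218; boundary points = 1 + 6 + 1 = 8; strictly interior points = area - boundary/2 + 1 = 1215; answer 1215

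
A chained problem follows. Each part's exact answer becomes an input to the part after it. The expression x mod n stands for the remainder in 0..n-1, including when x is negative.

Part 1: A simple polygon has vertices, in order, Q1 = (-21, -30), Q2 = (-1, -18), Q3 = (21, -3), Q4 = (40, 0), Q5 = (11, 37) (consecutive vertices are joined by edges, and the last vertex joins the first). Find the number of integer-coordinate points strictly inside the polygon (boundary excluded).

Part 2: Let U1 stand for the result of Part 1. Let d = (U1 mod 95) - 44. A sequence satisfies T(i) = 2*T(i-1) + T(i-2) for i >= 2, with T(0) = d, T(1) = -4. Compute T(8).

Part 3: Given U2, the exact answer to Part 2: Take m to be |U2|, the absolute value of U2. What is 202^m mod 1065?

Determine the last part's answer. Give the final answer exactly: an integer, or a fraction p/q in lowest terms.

Part 1: cross terms: (-21*-18 - -1*-30)=348, (-1*-3 - 21*-18)=381, (21*0 - 40*-3)=120, (40*37 - 11*0)=1480, (11*-30 - -21*37)=447; twice the area = |2776| = 2776; area = 1388; boundary points = 4 + 1 + 1 + 1 + 1 = 8; strictly interior points = area - boundary/2 + 1 = 1385; answer 1385
Part 2: U1 = 1385; d = 11; T(2) = 2*(-4) + 1*(11) = 3; iterating: T(2)=3, T(3)=2, T(4)=7, T(5)=16, T(6)=39, T(7)=94, T(8)=227; answer 227
Part 3: U2 = 227; m = 227; squarings mod 1065: 202^1=202, 202^2=334, 202^4=796, 202^8=1006, 202^16=286, 202^32=856, 202^64=16, 202^128=256; 202^227 = 202^1 * 202^2 * 202^32 * 202^64 * 202^128 = 688 (mod 1065); answer 688

688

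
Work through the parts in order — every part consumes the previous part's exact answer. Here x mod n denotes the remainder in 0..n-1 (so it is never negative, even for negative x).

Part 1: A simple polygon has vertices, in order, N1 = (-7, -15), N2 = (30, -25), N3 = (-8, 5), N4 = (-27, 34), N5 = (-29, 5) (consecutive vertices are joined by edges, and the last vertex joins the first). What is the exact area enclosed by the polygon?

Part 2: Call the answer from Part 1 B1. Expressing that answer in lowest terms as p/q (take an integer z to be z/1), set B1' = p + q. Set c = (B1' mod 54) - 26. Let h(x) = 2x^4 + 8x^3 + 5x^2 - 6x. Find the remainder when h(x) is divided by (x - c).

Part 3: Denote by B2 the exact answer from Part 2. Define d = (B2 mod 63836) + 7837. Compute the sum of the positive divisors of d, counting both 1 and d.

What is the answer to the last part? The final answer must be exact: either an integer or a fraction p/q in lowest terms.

Part 1: cross terms: (-7*-25 - 30*-15)=625, (30*5 - -8*-25)=-50, (-8*34 - -27*5)=-137, (-27*5 - -29*34)=851, (-29*-15 - -7*5)=470; twice the area = |1759| = 1759; area = 1759/2; answer 1759/2
Part 2: B1 = 1759/2; threaded value p + q = 1761; c = 7; remainder = value at the root: 2*(7)^4 + 8*(7)^3 + 5*(7)^2 - 6*(7)^1 = (4802) + (2744) + (245) + (-42) = 7749; answer 7749
Part 3: B2 = 7749; d = 15586; 15586 = 2 * 7793; sigma = (1 + 2) * (1 + 7793) = 3 * 7794 = 23382; answer 23382

23382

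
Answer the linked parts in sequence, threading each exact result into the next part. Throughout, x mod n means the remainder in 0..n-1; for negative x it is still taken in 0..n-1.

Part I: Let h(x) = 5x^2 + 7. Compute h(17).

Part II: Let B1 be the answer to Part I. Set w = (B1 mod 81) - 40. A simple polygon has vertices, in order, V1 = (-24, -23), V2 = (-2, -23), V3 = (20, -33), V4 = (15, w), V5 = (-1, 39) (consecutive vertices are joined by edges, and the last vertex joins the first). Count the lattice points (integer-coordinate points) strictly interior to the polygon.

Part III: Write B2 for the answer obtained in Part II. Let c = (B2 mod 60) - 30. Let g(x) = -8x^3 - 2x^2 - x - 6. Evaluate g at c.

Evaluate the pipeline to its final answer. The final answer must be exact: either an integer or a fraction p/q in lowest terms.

Part I: 5*(17)^2 + 7 = (1445) + (7) = 1452; answer 1452
Part II: B1 = 1452; w = 35; cross terms: (-24*-23 - -2*-23)=506, (-2*-33 - 20*-23)=526, (20*35 - 15*-33)=1195, (15*39 - -1*35)=620, (-1*-23 - -24*39)=959; twice the area = |3806| = 3806; area = 1903; boundary points = 22 + 2 + 1 + 4 + 1 = 30; strictly interior points = area - boundary/2 + 1 = 1889; answer 1889
Part III: B2 = 1889; c = -1; -8*(-1)^3 - 2*(-1)^2 - 1*(-1)^1 - 6 = (8) + (-2) + (1) + (-6) = 1; answer 1

1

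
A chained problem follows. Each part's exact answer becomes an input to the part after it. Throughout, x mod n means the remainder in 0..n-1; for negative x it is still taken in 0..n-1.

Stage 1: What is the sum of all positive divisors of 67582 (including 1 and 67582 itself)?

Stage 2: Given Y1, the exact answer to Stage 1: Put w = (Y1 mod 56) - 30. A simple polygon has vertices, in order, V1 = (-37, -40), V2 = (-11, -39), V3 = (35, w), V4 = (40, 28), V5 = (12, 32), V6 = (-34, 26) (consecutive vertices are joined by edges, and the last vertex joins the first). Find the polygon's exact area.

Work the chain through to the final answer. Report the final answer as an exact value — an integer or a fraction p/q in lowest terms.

4364

Stage 1: 67582 = 2 * 33791; sigma = (1 + 2) * (1 + 33791) = 3 * 33792 = 101376; answer 101376
Stage 2: Y1 = 101376; w = -14; cross terms: (-37*-39 - -11*-40)=1003, (-11*-14 - 35*-39)=1519, (35*28 - 40*-14)=1540, (40*32 - 12*28)=944, (12*26 - -34*32)=1400, (-34*-40 - -37*26)=2322; twice the area = |8728| = 8728; area = 4364; answer 4364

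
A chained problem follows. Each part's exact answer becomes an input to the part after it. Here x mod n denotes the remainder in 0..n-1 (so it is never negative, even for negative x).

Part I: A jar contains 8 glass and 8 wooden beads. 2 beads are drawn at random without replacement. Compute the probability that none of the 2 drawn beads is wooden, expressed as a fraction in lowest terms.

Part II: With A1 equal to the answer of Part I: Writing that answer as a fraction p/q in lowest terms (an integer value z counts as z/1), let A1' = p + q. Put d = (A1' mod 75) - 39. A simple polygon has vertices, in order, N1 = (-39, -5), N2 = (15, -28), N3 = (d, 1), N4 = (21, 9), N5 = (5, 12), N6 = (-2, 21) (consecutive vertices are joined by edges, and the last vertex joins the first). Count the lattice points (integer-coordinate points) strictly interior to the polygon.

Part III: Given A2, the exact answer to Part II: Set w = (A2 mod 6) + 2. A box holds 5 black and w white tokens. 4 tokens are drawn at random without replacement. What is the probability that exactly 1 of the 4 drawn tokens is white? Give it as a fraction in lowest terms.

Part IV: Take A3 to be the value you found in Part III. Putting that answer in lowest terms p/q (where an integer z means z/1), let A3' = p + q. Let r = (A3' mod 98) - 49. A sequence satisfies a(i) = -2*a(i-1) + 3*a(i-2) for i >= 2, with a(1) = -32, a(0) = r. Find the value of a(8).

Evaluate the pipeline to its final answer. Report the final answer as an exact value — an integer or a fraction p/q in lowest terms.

Part I: total draws C(16,2) = 120; favorable C(8,2) = 28; P = 7/30; answer 7/30
Part II: A1 = 7/30; threaded value p + q = 37; d = -2; cross terms: (-39*-28 - 15*-5)=1167, (15*1 - -2*-28)=-41, (-2*9 - 21*1)=-39, (21*12 - 5*9)=207, (5*21 - -2*12)=129, (-2*-5 - -39*21)=829; twice the area = |2252| = 2252; area = 1126; boundary points = 1 + 1 + 1 + 1 + 1 + 1 = 6; strictly interior points = area - boundary/2 + 1 = 1124; answer 1124
Part III: A2 = 1124; w = 4; total draws C(9,4) = 126; favorable C(4,1)*C(5,3) = 40; P = 20/63; answer 20/63
Part IV: A3 = 20/63; threaded value p + q = 83; r = 34; a(2) = -2*(-32) + 3*(34) = 166; iterating: a(2)=166, a(3)=-428, a(4)=1354, a(5)=-3992, a(6)=12046, a(7)=-36068, a(8)=108274; answer 108274

108274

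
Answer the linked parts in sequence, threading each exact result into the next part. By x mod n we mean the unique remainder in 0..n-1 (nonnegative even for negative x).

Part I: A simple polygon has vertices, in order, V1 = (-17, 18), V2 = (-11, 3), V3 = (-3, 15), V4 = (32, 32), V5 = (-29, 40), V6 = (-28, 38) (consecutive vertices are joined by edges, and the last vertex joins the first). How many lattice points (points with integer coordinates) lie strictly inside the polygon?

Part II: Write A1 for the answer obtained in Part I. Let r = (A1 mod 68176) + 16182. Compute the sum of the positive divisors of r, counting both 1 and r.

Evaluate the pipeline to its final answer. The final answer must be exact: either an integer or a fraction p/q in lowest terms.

Part I: cross terms: (-17*3 - -11*18)=147, (-11*15 - -3*3)=-156, (-3*32 - 32*15)=-576, (32*40 - -29*32)=2208, (-29*38 - -28*40)=18, (-28*18 - -17*38)=142; twice the area = |1783| = 1783; area = 1783/2; boundary points = 3 + 4 + 1 + 1 + 1 + 1 = 11; strictly interior points = area - boundary/2 + 1 = 887; answer 887
Part II: A1 = 887; r = 17069; 17069 = 13^2 * 101; sigma = (1 + 13 + 169) * (1 + 101) = 183 * 102 = 18666; answer 18666

18666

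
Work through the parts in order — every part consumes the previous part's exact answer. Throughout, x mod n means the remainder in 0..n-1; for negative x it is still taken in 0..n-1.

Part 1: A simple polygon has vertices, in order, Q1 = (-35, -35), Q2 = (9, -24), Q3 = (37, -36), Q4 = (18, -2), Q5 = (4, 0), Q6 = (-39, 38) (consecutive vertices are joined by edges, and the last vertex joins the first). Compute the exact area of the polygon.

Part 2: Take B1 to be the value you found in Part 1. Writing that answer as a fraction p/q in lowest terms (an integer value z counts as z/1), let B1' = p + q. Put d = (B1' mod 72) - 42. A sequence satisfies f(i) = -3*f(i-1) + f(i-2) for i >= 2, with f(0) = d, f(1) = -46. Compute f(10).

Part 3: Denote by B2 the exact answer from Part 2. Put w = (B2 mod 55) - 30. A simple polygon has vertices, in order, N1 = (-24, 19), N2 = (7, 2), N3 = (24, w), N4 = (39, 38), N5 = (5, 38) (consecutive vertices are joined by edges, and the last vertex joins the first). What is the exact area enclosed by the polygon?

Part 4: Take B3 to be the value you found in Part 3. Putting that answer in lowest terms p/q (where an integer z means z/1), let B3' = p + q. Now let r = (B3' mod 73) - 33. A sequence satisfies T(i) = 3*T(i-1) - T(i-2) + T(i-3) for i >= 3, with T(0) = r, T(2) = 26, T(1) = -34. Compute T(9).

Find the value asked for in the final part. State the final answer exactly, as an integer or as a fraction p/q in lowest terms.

Part 1: cross terms: (-35*-24 - 9*-35)=1155, (9*-36 - 37*-24)=564, (37*-2 - 18*-36)=574, (18*0 - 4*-2)=8, (4*38 - -39*0)=152, (-39*-35 - -35*38)=2695; twice the area = |5148| = 5148; area = 2574; answer 2574
Part 2: B1 = 2574; threaded value p + q = 2575; d = 13; f(2) = -3*(-46) + 1*(13) = 151; iterating: f(2)=151, f(3)=-499, f(4)=1648, f(5)=-5443, f(6)=17977, f(7)=-59374, f(8)=196099, f(9)=-647671, f(10)=2139112; answer 2139112
Part 3: B2 = 2139112; w = 22; cross terms: (-24*2 - 7*19)=-181, (7*22 - 24*2)=106, (24*38 - 39*22)=54, (39*38 - 5*38)=1292, (5*19 - -24*38)=1007; twice the area = |2278| = 2278; area = 1139; answer 1139
Part 4: B3 = 1139; threaded value p + q = 1140; r = 12; T(3) = 3*(26) - 1*(-34) + 1*(12) = 124; iterating: T(3)=124, T(4)=312, T(5)=838, T(6)=2326, T(7)=6452, T(8)=17868, T(9)=49478; answer 49478

49478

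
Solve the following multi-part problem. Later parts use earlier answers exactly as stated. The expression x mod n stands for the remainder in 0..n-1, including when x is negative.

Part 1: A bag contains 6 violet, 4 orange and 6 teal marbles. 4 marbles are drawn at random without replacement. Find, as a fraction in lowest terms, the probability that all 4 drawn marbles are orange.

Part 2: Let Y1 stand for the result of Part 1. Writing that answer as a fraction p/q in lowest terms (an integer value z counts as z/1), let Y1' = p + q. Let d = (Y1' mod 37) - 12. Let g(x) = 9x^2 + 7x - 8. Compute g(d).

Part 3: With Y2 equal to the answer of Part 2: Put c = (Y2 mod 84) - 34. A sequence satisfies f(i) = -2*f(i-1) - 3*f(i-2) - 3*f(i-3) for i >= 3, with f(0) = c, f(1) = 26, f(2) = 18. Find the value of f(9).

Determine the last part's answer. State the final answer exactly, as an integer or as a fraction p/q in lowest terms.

162

Part 1: total draws C(16,4) = 1820; favorable C(4,4) = 1; P = 1/1820; answer 1/1820
Part 2: Y1 = 1/1820; threaded value p + q = 1821; d = -4; 9*(-4)^2 + 7*(-4)^1 - 8 = (144) + (-28) + (-8) = 108; answer 108
Part 3: Y2 = 108; c = -10; f(3) = -2*(18) - 3*(26) - 3*(-10) = -84; iterating: f(3)=-84, f(4)=36, f(5)=126, f(6)=-108, f(7)=-270, f(8)=486, f(9)=162; answer 162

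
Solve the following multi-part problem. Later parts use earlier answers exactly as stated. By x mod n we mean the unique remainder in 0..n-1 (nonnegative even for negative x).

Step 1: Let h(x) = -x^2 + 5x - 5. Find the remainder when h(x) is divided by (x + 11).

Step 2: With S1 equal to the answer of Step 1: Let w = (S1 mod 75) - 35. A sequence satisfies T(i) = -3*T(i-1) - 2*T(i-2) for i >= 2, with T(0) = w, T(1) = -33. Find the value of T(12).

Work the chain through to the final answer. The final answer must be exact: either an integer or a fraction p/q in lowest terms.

98289

Step 1: remainder = value at the root: -1*(-11)^2 + 5*(-11)^1 - 5 = (-121) + (-55) + (-5) = -181; answer -181
Step 2: S1 = -181; w = 9; T(2) = -3*(-33) - 2*(9) = 81; iterating: T(2)=81, T(3)=-177, T(4)=369, T(5)=-753, T(6)=1521, T(7)=-3057, T(8)=6129, T(9)=-12273, T(10)=24561, T(11)=-49137, T(12)=98289; answer 98289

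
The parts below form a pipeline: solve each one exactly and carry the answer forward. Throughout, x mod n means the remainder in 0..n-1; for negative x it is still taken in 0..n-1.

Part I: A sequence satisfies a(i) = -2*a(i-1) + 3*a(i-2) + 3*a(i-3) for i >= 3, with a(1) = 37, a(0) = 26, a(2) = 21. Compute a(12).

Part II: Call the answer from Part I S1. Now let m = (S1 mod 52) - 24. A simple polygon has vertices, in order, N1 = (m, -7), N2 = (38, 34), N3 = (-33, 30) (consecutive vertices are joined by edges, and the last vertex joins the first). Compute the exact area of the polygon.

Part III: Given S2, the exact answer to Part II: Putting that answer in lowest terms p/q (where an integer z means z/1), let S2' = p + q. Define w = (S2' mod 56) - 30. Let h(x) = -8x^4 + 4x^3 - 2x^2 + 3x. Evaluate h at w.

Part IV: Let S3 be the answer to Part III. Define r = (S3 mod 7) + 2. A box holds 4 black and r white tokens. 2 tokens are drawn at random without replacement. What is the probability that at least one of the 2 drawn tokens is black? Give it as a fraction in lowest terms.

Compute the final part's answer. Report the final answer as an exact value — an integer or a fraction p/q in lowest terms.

Part I: a(3) = -2*(21) + 3*(37) + 3*(26) = 147; iterating: a(3)=147, a(4)=-120, a(5)=744, a(6)=-1407, a(7)=4686, a(8)=-11361, a(9)=32559, a(10)=-85143, a(11)=233880, a(12)=-625512; answer -625512
Part II: S1 = -625512; m = 24; cross terms: (24*34 - 38*-7)=1082, (38*30 - -33*34)=2262, (-33*-7 - 24*30)=-489; twice the area = |2855| = 2855; area = 2855/2; answer 2855/2
Part III: S2 = 2855/2; threaded value p + q = 2857; w = -29; -8*(-29)^4 + 4*(-29)^3 - 2*(-29)^2 + 3*(-29)^1 = (-5658248) + (-97556) + (-1682) + (-87) = -5757573; answer -5757573
Part IV: S3 = -5757573; r = 6; total draws C(10,2) = 45; complement C(6,2) = 15; favorable 45 - 15 = 30; P = 2/3; answer 2/3

2/3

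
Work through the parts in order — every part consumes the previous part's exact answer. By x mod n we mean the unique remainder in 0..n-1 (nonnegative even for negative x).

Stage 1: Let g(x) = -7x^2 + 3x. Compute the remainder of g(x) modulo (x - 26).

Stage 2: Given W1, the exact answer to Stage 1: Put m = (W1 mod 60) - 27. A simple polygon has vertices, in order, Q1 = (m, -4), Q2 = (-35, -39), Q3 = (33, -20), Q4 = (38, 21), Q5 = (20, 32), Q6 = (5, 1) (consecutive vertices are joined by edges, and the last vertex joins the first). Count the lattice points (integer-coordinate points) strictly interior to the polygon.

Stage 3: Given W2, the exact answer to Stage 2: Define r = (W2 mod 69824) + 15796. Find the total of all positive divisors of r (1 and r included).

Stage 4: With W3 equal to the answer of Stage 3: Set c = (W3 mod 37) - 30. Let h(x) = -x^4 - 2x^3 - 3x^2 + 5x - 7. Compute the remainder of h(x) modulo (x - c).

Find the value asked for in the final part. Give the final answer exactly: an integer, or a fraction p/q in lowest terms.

Stage 1: remainder = value at the root: -7*(26)^2 + 3*(26)^1 = (-4732) + (78) = -4654; answer -4654
Stage 2: W1 = -4654; m = -1; cross terms: (-1*-39 - -35*-4)=-101, (-35*-20 - 33*-39)=1987, (33*21 - 38*-20)=1453, (38*32 - 20*21)=796, (20*1 - 5*32)=-140, (5*-4 - -1*1)=-19; twice the area = |3976| = 3976; area = 1988; boundary points = 1 + 1 + 1 + 1 + 1 + 1 = 6; strictly interior points = area - boundary/2 + 1 = 1986; answer 1986
Stage 3: W2 = 1986; r = 17782; 17782 = 2 * 17 * 523; sigma = (1 + 2) * (1 + 17) * (1 + 523) = 3 * 18 * 524 = 28296; answer 28296
Stage 4: W3 = 28296; c = -2; remainder = value at the root: -1*(-2)^4 - 2*(-2)^3 - 3*(-2)^2 + 5*(-2)^1 - 7 = (-16) + (16) + (-12) + (-10) + (-7) = -29; answer -29

-29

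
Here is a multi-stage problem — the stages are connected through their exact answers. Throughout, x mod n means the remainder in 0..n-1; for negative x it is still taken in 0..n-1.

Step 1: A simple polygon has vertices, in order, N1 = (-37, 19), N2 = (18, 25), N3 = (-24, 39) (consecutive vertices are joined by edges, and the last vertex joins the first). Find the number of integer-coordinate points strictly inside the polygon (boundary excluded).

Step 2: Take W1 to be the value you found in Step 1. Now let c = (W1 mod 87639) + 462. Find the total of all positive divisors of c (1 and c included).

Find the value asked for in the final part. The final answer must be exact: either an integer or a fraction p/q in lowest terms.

2304

Step 1: cross terms: (-37*25 - 18*19)=-1267, (18*39 - -24*25)=1302, (-24*19 - -37*39)=987; twice the area = |1022| = 1022; area = 511; boundary points = 1 + 14 + 1 = 16; strictly interior points = area - boundary/2 + 1 = 504; answer 504
Step 2: W1 = 504; c = 966; 966 = 2 * 3 * 7 * 23; sigma = (1 + 2) * (1 + 3) * (1 + 7) * (1 + 23) = 3 * 4 * 8 * 24 = 2304; answer 2304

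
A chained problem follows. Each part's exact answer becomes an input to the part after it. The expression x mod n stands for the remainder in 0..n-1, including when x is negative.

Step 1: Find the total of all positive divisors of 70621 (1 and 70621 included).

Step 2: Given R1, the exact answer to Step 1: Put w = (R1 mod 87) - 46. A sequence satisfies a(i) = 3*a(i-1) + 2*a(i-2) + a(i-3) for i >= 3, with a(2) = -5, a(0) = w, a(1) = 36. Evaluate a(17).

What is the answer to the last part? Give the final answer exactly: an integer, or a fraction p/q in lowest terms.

Step 1: 70621 is prime, so its only divisors are 1 and 70621; sigma = 1 + 70621 = 70622; answer 70622
Step 2: R1 = 70622; w = 19; a(3) = 3*(-5) + 2*(36) + 1*(19) = 76; iterating: a(3)=76, a(4)=254, a(5)=909, a(6)=3311, a(7)=12005, a(8)=43546, a(9)=157959, a(10)=572974, a(11)=2078386, a(12)=7539065, a(13)=27346941, a(14)=99197339, a(15)=359824964, a(16)=1305216511, a(17)=4734496800; answer 4734496800

4734496800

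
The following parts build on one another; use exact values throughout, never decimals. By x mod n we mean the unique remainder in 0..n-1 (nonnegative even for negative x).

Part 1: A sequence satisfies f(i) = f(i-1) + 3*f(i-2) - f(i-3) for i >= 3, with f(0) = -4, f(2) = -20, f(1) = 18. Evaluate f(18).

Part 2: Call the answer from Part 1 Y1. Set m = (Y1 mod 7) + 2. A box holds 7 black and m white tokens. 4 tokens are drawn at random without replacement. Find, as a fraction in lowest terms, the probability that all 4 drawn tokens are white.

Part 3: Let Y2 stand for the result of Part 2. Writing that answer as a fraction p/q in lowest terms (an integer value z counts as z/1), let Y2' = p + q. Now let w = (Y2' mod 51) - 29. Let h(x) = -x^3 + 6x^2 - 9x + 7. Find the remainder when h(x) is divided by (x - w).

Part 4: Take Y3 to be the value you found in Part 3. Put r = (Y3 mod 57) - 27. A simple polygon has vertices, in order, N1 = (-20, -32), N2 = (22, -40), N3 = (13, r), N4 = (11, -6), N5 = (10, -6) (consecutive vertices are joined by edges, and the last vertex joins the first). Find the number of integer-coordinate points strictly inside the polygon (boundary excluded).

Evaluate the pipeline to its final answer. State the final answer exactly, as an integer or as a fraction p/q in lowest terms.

670

Part 1: f(3) = 1*(-20) + 3*(18) - 1*(-4) = 38; iterating: f(3)=38, f(4)=-40, f(5)=94, f(6)=-64, f(7)=258, f(8)=-28, f(9)=810, f(10)=468, f(11)=2926, f(12)=3520, f(13)=11830, f(14)=19464, f(15)=51434, f(16)=97996, f(17)=232834, f(18)=475388; answer 475388
Part 2: Y1 = 475388; m = 6; total draws C(13,4) = 715; favorable C(6,4) = 15; P = 3/143; answer 3/143
Part 3: Y2 = 3/143; threaded value p + q = 146; w = 15; remainder = value at the root: -1*(15)^3 + 6*(15)^2 - 9*(15)^1 + 7 = (-3375) + (1350) + (-135) + (7) = -2153; answer -2153
Part 4: Y3 = -2153; r = -14; cross terms: (-20*-40 - 22*-32)=1504, (22*-14 - 13*-40)=212, (13*-6 - 11*-14)=76, (11*-6 - 10*-6)=-6, (10*-32 - -20*-6)=-440; twice the area = |1346| = 1346; area = 673; boundary points = 2 + 1 + 2 + 1 + 2 = 8; strictly interior points = area - boundary/2 + 1 = 670; answer 670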